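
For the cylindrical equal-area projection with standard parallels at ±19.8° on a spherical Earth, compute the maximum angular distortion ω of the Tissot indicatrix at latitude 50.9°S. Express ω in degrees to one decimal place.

A cylindrical equal-area projection with standard parallel φ₀ has meridian scale h = cos φ / cos φ₀ and parallel scale k = cos φ₀ / cos φ (so areas are preserved, h·k = 1).
At 50.9°: h = 0.6703, k = 1.492; principal scales a = 1.492, b = 0.6703.
sin(ω/2) = (a − b)/(a + b) = 0.8216/2.162 = 0.3800, so ω = 2 arcsin(0.3800) ≈ 44.7°.

44.7°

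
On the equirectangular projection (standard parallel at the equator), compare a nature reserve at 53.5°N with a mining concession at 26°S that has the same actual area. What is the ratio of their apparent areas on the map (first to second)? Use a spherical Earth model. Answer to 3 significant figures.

1.51

In the plate carrée (x = Rλ, y = Rφ), meridians are true-scale (h = 1) and parallels are stretched by k = sec φ.
Areal scale at 53.5°: h·k = 1.000 × 1.681 = 1.681.
Areal scale at 26°: h·k = 1.000 × 1.113 = 1.113.
Ratio = 1.681/1.113 ≈ 1.51.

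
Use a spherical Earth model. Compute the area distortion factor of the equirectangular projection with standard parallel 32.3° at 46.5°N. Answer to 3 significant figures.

1.23

With standard parallel φ₀ = 32.3°, the equirectangular projection gives x = Rλ cos φ₀, y = Rφ, so h = 1 and k = cos 32.3° / cos φ.
Areal scale = h·k = 1 × cos φ₀ / cos φ; at 46.5°, h = 1.000, k = 1.228, so h·k = 1.228.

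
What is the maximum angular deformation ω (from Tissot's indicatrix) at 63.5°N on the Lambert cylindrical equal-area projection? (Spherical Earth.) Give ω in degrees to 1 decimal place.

83.8°

The Lambert cylindrical equal-area projection is the cylindrical equal-area projection with its standard parallel at the equator (φ₀ = 0). Cylindrical equal-area (φ₀ = 0°): h = cos φ / cos 0° along meridians, k = cos 0° / cos φ along parallels; h·k = 1.
At 63.5°: h = 0.4462, k = 2.241; principal scales a = 2.241, b = 0.4462.
sin(ω/2) = (a − b)/(a + b) = 1.795/2.687 = 0.6679, so ω = 2 arcsin(0.6679) ≈ 83.8°.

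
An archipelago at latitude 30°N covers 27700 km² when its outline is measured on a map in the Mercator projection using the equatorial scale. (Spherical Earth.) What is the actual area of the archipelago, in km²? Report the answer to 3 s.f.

For Mercator, h = k = sec φ (a conformal cylindrical projection has a single point scale, 1/cos φ).
Areal scale = k² = sec²φ = 1/cos²(30°) = 1/0.8660² = 1.333.
True area = apparent / (areal scale) = 27700 / 1.333 ≈ 20800 km².

20800 km²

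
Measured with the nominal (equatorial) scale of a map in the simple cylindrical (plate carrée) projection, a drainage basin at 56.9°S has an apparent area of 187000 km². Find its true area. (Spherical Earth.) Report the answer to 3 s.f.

In the plate carrée (x = Rλ, y = Rφ), meridians are true-scale (h = 1) and parallels are stretched by k = sec φ.
Areal scale = h·k = 1 × sec φ; at 56.9°, h = 1.000, k = 1.831, so h·k = 1.831.
True area = apparent / (areal scale) = 187000 / 1.831 ≈ 102000 km².

102000 km²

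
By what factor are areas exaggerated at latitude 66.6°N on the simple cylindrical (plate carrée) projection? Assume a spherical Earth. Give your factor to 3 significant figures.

For the equirectangular projection with φ₀ = 0 (plate carrée), h = 1 along meridians and k = sec φ along parallels.
Areal scale = h·k = 1 × sec φ; at 66.6°, h = 1.000, k = 2.518, so h·k = 2.518.

2.52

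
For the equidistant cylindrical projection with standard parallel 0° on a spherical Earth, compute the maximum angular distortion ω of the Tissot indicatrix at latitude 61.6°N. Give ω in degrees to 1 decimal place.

Plate carrée maps x = Rλ, y = Rφ. The meridian scale is h = 1 and the parallel scale is k = 1/cos φ = sec φ.
At 61.6°: h = 1.000, k = 2.103; principal scales a = 2.103, b = 1.000.
sin(ω/2) = (a − b)/(a + b) = 1.103/3.103 = 0.3554, so ω = 2 arcsin(0.3554) ≈ 41.6°.

41.6°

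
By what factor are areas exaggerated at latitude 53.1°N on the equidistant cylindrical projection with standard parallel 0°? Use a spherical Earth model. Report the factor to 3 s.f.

1.67

Plate carrée maps x = Rλ, y = Rφ. The meridian scale is h = 1 and the parallel scale is k = 1/cos φ = sec φ.
Areal scale = h·k = 1 × sec φ; at 53.1°, h = 1.000, k = 1.666, so h·k = 1.666.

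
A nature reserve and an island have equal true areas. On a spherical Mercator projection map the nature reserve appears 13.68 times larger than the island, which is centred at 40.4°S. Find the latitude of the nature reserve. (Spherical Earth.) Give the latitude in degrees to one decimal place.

78.1°

On Mercator, (apparent₁)/(apparent₂) = sec²φ₁ / sec²φ₂ when true areas are equal.
cos²φ₂ / cos²φ₁ = 13.68  ⇒  cos φ₁ = cos 40.4° / √13.68 = 0.7615/3.699 = 0.2059.
φ₁ = arccos(0.2059) ≈ 78.1°.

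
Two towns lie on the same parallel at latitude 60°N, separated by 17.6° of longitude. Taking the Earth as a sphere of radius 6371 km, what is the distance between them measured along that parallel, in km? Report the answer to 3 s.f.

Arc length along a parallel = R cos φ · Δλ (with Δλ in radians).
= 6371 × cos 60° × (17.6° × π/180) = 6371 × 0.5000 × 0.3072 ≈ 979 km.

979 km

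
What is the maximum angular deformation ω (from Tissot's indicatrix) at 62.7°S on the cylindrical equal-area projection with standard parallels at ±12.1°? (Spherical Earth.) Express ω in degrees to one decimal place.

Cylindrical equal-area (φ₀ = 12.1°): h = cos φ / cos 12.1° along meridians, k = cos 12.1° / cos φ along parallels; h·k = 1.
At 62.7°: h = 0.4691, k = 2.132; principal scales a = 2.132, b = 0.4691.
sin(ω/2) = (a − b)/(a + b) = 1.663/2.601 = 0.6393, so ω = 2 arcsin(0.6393) ≈ 79.5°.

79.5°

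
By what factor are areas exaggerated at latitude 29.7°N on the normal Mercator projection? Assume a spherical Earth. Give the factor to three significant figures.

1.33

Mercator is conformal, so the point scale is isotropic: h = k = sec φ = 1/cos φ.
Areal scale = k² = sec²φ = 1/cos²(29.7°) = 1/0.8686² = 1.325.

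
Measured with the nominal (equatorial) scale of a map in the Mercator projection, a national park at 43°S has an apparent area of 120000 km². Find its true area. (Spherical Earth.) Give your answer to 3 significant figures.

The Mercator projection is conformal; its linear scale factor is the same in every direction and equals sec φ = 1/cos φ.
Areal scale = k² = sec²φ = 1/cos²(43°) = 1/0.7314² = 1.870.
True area = apparent / (areal scale) = 120000 / 1.870 ≈ 64200 km².

64200 km²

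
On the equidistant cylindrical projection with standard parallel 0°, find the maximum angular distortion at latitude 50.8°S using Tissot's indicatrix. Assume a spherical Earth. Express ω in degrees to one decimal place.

26.1°

Plate carrée maps x = Rλ, y = Rφ. The meridian scale is h = 1 and the parallel scale is k = 1/cos φ = sec φ.
At 50.8°: h = 1.000, k = 1.582; principal scales a = 1.582, b = 1.000.
sin(ω/2) = (a − b)/(a + b) = 0.5822/2.582 = 0.2255, so ω = 2 arcsin(0.2255) ≈ 26.1°.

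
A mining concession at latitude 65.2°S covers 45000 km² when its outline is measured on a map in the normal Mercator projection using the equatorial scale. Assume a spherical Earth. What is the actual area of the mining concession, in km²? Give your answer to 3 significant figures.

7920 km²

The Mercator projection is conformal; its linear scale factor is the same in every direction and equals sec φ = 1/cos φ.
Areal scale = k² = sec²φ = 1/cos²(65.2°) = 1/0.4195² = 5.684.
True area = apparent / (areal scale) = 45000 / 5.684 ≈ 7920 km².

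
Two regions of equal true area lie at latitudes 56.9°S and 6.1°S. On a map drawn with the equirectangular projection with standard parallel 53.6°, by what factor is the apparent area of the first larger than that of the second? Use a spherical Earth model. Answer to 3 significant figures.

1.82

The equidistant cylindrical projection with φ₀ = 53.6° has h = 1 (meridians true) and k = cos φ₀ / cos φ along parallels.
Areal scale at 56.9°: h·k = 1.000 × 1.087 = 1.087.
Areal scale at 6.1°: h·k = 1.000 × 0.5968 = 0.5968.
Ratio = 1.087/0.5968 ≈ 1.82.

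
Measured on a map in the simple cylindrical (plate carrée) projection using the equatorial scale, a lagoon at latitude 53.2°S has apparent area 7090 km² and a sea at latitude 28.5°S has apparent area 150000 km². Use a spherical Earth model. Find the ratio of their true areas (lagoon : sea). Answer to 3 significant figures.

On the plate carrée, areal scale = h·k = 1 × sec φ, so true area = apparent × cos φ.
True area of lagoon: 7090 × cos(53.2°) = 7090 × 0.5990 = 4247 km².
True area of sea: 150000 × cos(28.5°) = 150000 × 0.8788 = 131800 km².
Ratio = 4247 / 131800 ≈ 0.0322.

0.0322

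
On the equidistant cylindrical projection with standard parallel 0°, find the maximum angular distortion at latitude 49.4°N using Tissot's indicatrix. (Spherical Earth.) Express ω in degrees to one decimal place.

Plate carrée maps x = Rλ, y = Rφ. The meridian scale is h = 1 and the parallel scale is k = 1/cos φ = sec φ.
At 49.4°: h = 1.000, k = 1.537; principal scales a = 1.537, b = 1.000.
sin(ω/2) = (a − b)/(a + b) = 0.5366/2.537 = 0.2116, so ω = 2 arcsin(0.2116) ≈ 24.4°.

24.4°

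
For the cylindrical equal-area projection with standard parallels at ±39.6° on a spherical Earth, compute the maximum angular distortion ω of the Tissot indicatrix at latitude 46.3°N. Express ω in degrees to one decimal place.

12.5°

Cylindrical equal-area (φ₀ = 39.6°): h = cos φ / cos 39.6° along meridians, k = cos 39.6° / cos φ along parallels; h·k = 1.
At 46.3°: h = 0.8967, k = 1.115; principal scales a = 1.115, b = 0.8967.
sin(ω/2) = (a − b)/(a + b) = 0.2186/2.012 = 0.1087, so ω = 2 arcsin(0.1087) ≈ 12.5°.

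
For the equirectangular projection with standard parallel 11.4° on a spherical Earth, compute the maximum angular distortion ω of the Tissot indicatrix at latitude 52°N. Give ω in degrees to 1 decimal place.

The equidistant cylindrical projection with φ₀ = 11.4° has h = 1 (meridians true) and k = cos φ₀ / cos φ along parallels.
At 52°: h = 1.000, k = 1.592; principal scales a = 1.592, b = 1.000.
sin(ω/2) = (a − b)/(a + b) = 0.5922/2.592 = 0.2285, so ω = 2 arcsin(0.2285) ≈ 26.4°.

26.4°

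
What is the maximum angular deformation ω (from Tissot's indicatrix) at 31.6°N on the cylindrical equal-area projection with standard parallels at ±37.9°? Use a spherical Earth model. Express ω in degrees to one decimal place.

A cylindrical equal-area projection with standard parallel φ₀ has meridian scale h = cos φ / cos φ₀ and parallel scale k = cos φ₀ / cos φ (so areas are preserved, h·k = 1).
At 31.6°: h = 1.079, k = 0.9265; principal scales a = 1.079, b = 0.9265.
sin(ω/2) = (a − b)/(a + b) = 0.1529/2.006 = 0.07624, so ω = 2 arcsin(0.07624) ≈ 8.7°.

8.7°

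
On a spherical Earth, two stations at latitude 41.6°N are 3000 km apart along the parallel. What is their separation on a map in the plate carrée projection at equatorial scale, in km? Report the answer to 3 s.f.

For the equirectangular projection with φ₀ = 0 (plate carrée), h = 1 along meridians and k = sec φ along parallels.
Along the parallel, k = sec 41.6° = 1/0.7478 = 1.337.
Map distance = 3000 × 1.337 ≈ 4010 km.

4010 km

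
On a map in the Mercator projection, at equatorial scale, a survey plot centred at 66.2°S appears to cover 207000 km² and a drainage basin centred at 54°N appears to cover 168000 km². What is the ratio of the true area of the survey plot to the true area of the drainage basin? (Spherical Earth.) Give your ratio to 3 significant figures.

Since Mercator area scale is 1/cos²φ, the true area equals the apparent area multiplied by cos²φ.
True area of survey plot: 207000 × cos²(66.2°) = 207000 × 0.1628 = 33710 km².
True area of drainage basin: 168000 × cos²(54°) = 168000 × 0.3455 = 58040 km².
Ratio = 33710 / 58040 ≈ 0.581.

0.581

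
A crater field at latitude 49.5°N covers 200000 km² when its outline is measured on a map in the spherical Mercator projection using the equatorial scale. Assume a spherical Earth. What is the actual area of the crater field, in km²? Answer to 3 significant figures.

84400 km²

Mercator is conformal, so the point scale is isotropic: h = k = sec φ = 1/cos φ.
Areal scale = k² = sec²φ = 1/cos²(49.5°) = 1/0.6494² = 2.371.
True area = apparent / (areal scale) = 200000 / 2.371 ≈ 84400 km².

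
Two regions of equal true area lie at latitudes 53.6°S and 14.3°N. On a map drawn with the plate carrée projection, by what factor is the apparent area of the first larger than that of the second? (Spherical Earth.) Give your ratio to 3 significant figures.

1.63

In the plate carrée (x = Rλ, y = Rφ), meridians are true-scale (h = 1) and parallels are stretched by k = sec φ.
Areal scale at 53.6°: h·k = 1.000 × 1.685 = 1.685.
Areal scale at 14.3°: h·k = 1.000 × 1.032 = 1.032.
Ratio = 1.685/1.032 ≈ 1.63.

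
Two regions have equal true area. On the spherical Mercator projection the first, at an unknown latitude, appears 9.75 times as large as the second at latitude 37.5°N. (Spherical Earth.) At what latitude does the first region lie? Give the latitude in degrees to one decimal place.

For equal true areas on Mercator, apparent areas scale as sec²φ, so the ratio is cos²φ₂ / cos²φ₁.
cos²φ₂ / cos²φ₁ = 9.75  ⇒  cos φ₁ = cos 37.5° / √9.75 = 0.7934/3.122 = 0.2541.
φ₁ = arccos(0.2541) ≈ 75.3°.

75.3°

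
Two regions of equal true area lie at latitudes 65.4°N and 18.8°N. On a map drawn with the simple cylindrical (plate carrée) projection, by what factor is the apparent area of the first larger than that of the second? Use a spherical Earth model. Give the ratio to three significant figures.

2.27

Plate carrée maps x = Rλ, y = Rφ. The meridian scale is h = 1 and the parallel scale is k = 1/cos φ = sec φ.
Areal scale at 65.4°: h·k = 1.000 × 2.402 = 2.402.
Areal scale at 18.8°: h·k = 1.000 × 1.056 = 1.056.
Ratio = 2.402/1.056 ≈ 2.27.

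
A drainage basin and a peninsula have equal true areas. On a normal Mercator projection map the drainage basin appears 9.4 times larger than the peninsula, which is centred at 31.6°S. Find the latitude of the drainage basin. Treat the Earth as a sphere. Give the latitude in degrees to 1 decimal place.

73.9°

Mercator areal scale is sec²φ, so apparent-area ratio = sec²φ₁ / sec²φ₂ = cos²φ₂ / cos²φ₁.
cos²φ₂ / cos²φ₁ = 9.4  ⇒  cos φ₁ = cos 31.6° / √9.4 = 0.8517/3.066 = 0.2778.
φ₁ = arccos(0.2778) ≈ 73.9°.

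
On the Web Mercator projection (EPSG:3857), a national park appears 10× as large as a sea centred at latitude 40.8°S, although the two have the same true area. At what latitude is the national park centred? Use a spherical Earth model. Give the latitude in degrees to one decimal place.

76.1°

Mercator areal scale is sec²φ, so apparent-area ratio = sec²φ₁ / sec²φ₂ = cos²φ₂ / cos²φ₁.
cos²φ₂ / cos²φ₁ = 10  ⇒  cos φ₁ = cos 40.8° / √10 = 0.7570/3.162 = 0.2394.
φ₁ = arccos(0.2394) ≈ 76.1°.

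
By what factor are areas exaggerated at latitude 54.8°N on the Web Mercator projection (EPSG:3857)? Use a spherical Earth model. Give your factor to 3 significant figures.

For Mercator, h = k = sec φ (a conformal cylindrical projection has a single point scale, 1/cos φ).
Areal scale = k² = sec²φ = 1/cos²(54.8°) = 1/0.5764² = 3.010.

3.01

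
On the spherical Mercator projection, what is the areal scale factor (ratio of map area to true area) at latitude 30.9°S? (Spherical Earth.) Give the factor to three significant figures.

The Mercator projection is conformal; its linear scale factor is the same in every direction and equals sec φ = 1/cos φ.
Areal scale = k² = sec²φ = 1/cos²(30.9°) = 1/0.8581² = 1.358.

1.36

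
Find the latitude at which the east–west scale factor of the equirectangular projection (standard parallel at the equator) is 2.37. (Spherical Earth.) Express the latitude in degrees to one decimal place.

Plate carrée: h = 1, k = sec φ along parallels.
sec φ = 2.37  ⇒  cos φ = 0.4219  ⇒  φ ≈ 65.0°.

65.0°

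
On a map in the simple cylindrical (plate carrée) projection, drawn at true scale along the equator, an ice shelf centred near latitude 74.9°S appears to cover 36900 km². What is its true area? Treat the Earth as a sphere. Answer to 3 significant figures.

9610 km²

For the equirectangular projection with φ₀ = 0 (plate carrée), h = 1 along meridians and k = sec φ along parallels.
Areal scale = h·k = 1 × sec φ; at 74.9°, h = 1.000, k = 3.839, so h·k = 3.839.
True area = apparent / (areal scale) = 36900 / 3.839 ≈ 9610 km².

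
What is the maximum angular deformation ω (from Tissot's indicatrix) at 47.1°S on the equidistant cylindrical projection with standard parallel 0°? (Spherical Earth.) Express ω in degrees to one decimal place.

21.9°

Plate carrée maps x = Rλ, y = Rφ. The meridian scale is h = 1 and the parallel scale is k = 1/cos φ = sec φ.
At 47.1°: h = 1.000, k = 1.469; principal scales a = 1.469, b = 1.000.
sin(ω/2) = (a − b)/(a + b) = 0.4690/2.469 = 0.1900, so ω = 2 arcsin(0.1900) ≈ 21.9°.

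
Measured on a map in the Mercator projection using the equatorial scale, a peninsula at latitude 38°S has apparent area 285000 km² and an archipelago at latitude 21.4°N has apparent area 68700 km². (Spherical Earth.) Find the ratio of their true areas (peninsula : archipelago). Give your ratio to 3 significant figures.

2.97

Mercator's areal exaggeration is sec²φ; hence true area = (apparent area) · cos²φ.
True area of peninsula: 285000 × cos²(38°) = 285000 × 0.6210 = 177000 km².
True area of archipelago: 68700 × cos²(21.4°) = 68700 × 0.8669 = 59550 km².
Ratio = 177000 / 59550 ≈ 2.97.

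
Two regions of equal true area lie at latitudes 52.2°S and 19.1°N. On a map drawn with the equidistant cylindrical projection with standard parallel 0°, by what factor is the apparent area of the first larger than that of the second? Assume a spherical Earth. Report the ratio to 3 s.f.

1.54

For the equirectangular projection with φ₀ = 0 (plate carrée), h = 1 along meridians and k = sec φ along parallels.
Areal scale at 52.2°: h·k = 1.000 × 1.632 = 1.632.
Areal scale at 19.1°: h·k = 1.000 × 1.058 = 1.058.
Ratio = 1.632/1.058 ≈ 1.54.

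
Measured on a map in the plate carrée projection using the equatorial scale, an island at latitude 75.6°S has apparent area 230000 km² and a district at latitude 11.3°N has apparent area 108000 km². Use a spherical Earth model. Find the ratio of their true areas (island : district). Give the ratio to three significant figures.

0.540

Plate carrée has h = 1 and k = sec φ, giving areal scale sec φ; true area = (apparent area) · cos φ.
True area of island: 230000 × cos(75.6°) = 230000 × 0.2487 = 57200 km².
True area of district: 108000 × cos(11.3°) = 108000 × 0.9806 = 105900 km².
Ratio = 57200 / 105900 ≈ 0.540.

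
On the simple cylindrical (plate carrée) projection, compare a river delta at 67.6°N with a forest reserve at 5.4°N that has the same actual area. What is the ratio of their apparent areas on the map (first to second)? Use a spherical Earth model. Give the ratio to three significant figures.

2.61

Plate carrée maps x = Rλ, y = Rφ. The meridian scale is h = 1 and the parallel scale is k = 1/cos φ = sec φ.
Areal scale at 67.6°: h·k = 1.000 × 2.624 = 2.624.
Areal scale at 5.4°: h·k = 1.000 × 1.004 = 1.004.
Ratio = 2.624/1.004 ≈ 2.61.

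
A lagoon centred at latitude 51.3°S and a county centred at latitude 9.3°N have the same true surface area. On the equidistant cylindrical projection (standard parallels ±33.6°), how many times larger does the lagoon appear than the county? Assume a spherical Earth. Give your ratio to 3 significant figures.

With standard parallel φ₀ = 33.6°, the equirectangular projection gives x = Rλ cos φ₀, y = Rφ, so h = 1 and k = cos 33.6° / cos φ.
Areal scale at 51.3°: h·k = 1.000 × 1.332 = 1.332.
Areal scale at 9.3°: h·k = 1.000 × 0.8440 = 0.8440.
Ratio = 1.332/0.8440 ≈ 1.58.

1.58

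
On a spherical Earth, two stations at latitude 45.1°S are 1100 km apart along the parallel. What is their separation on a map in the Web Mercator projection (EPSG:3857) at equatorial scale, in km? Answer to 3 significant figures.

For Mercator, h = k = sec φ (a conformal cylindrical projection has a single point scale, 1/cos φ).
Along the parallel, k = sec 45.1° = 1/0.7059 = 1.417.
Map distance = 1100 × 1.417 ≈ 1560 km.

1560 km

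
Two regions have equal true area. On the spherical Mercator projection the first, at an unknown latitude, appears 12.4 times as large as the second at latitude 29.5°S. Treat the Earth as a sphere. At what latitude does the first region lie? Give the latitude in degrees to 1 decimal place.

75.7°

On Mercator, (apparent₁)/(apparent₂) = sec²φ₁ / sec²φ₂ when true areas are equal.
cos²φ₂ / cos²φ₁ = 12.4  ⇒  cos φ₁ = cos 29.5° / √12.4 = 0.8704/3.521 = 0.2472.
φ₁ = arccos(0.2472) ≈ 75.7°.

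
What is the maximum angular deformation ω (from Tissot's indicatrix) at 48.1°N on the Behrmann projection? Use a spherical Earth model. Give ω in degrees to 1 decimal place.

29.5°

The Behrmann projection is cylindrical equal-area with φ₀ = 30°. Cylindrical equal-area (φ₀ = 30°): h = cos φ / cos 30° along meridians, k = cos 30° / cos φ along parallels; h·k = 1.
At 48.1°: h = 0.7711, k = 1.297; principal scales a = 1.297, b = 0.7711.
sin(ω/2) = (a − b)/(a + b) = 0.5256/2.068 = 0.2542, so ω = 2 arcsin(0.2542) ≈ 29.5°.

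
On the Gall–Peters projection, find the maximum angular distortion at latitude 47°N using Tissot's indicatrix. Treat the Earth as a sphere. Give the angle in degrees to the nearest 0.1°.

Gall–Peters is a cylindrical equal-area projection with standard parallels at ±45°. For cylindrical equal-area with standard parallel φ₀, h = cos φ / cos φ₀ and k = cos φ₀ / cos φ, so h·k = 1.
At 47°: h = 0.9645, k = 1.037; principal scales a = 1.037, b = 0.9645.
sin(ω/2) = (a − b)/(a + b) = 0.07232/2.001 = 0.03614, so ω = 2 arcsin(0.03614) ≈ 4.1°.

4.1°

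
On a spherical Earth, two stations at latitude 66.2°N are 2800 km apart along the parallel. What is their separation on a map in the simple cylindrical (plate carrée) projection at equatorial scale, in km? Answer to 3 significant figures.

For the equirectangular projection with φ₀ = 0 (plate carrée), h = 1 along meridians and k = sec φ along parallels.
Along the parallel, k = sec 66.2° = 1/0.4035 = 2.478.
Map distance = 2800 × 2.478 ≈ 6940 km.

6940 km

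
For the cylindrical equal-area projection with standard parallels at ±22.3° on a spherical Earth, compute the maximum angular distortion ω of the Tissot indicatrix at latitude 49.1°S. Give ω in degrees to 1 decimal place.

Cylindrical equal-area (φ₀ = 22.3°): h = cos φ / cos 22.3° along meridians, k = cos 22.3° / cos φ along parallels; h·k = 1.
At 49.1°: h = 0.7077, k = 1.413; principal scales a = 1.413, b = 0.7077.
sin(ω/2) = (a − b)/(a + b) = 0.7054/2.121 = 0.3326, so ω = 2 arcsin(0.3326) ≈ 38.9°.

38.9°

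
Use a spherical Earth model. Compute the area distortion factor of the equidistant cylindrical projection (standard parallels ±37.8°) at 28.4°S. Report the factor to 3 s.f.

0.898

The equidistant cylindrical projection with φ₀ = 37.8° has h = 1 (meridians true) and k = cos φ₀ / cos φ along parallels.
Areal scale = h·k = 1 × cos φ₀ / cos φ; at 28.4°, h = 1.000, k = 0.8983, so h·k = 0.8983.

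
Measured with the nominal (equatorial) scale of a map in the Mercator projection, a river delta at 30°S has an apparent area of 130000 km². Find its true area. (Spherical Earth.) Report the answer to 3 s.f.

97500 km²

For Mercator, h = k = sec φ (a conformal cylindrical projection has a single point scale, 1/cos φ).
Areal scale = k² = sec²φ = 1/cos²(30°) = 1/0.8660² = 1.333.
True area = apparent / (areal scale) = 130000 / 1.333 ≈ 97500 km².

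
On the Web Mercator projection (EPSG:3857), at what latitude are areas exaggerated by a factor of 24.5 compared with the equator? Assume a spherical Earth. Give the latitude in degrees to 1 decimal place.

Mercator areal scale is sec²φ.
sec²φ = 24.5  ⇒  cos²φ = 0.04082  ⇒  cos φ = 0.2020.
φ = arccos(0.2020) ≈ 78.3°.

78.3°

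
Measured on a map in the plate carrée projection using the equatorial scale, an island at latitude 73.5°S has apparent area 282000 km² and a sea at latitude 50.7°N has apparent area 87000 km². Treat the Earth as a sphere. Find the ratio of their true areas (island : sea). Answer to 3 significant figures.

Plate carrée has h = 1 and k = sec φ, giving areal scale sec φ; true area = (apparent area) · cos φ.
True area of island: 282000 × cos(73.5°) = 282000 × 0.2840 = 80090 km².
True area of sea: 87000 × cos(50.7°) = 87000 × 0.6334 = 55100 km².
Ratio = 80090 / 55100 ≈ 1.45.

1.45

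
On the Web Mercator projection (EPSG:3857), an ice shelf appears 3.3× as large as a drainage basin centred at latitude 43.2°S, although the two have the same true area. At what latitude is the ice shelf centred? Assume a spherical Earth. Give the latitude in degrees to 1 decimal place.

Mercator areal scale is sec²φ, so apparent-area ratio = sec²φ₁ / sec²φ₂ = cos²φ₂ / cos²φ₁.
cos²φ₂ / cos²φ₁ = 3.3  ⇒  cos φ₁ = cos 43.2° / √3.3 = 0.7290/1.817 = 0.4013.
φ₁ = arccos(0.4013) ≈ 66.3°.

66.3°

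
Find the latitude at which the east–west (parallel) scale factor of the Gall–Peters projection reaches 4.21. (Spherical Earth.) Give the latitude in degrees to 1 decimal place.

Gall–Peters is a cylindrical equal-area projection with standard parallels at ±45°. A cylindrical equal-area projection with standard parallel φ₀ has meridian scale h = cos φ / cos φ₀ and parallel scale k = cos φ₀ / cos φ (so areas are preserved, h·k = 1).
k = cos φ₀ / cos φ = 4.21  ⇒  cos φ = cos 45° / 4.21 = 0.1680.
φ = arccos(0.1680) ≈ 80.3°.

80.3°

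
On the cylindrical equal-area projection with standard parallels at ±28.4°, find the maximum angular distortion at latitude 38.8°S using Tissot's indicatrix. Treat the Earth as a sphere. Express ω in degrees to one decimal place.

A cylindrical equal-area projection with standard parallel φ₀ has meridian scale h = cos φ / cos φ₀ and parallel scale k = cos φ₀ / cos φ (so areas are preserved, h·k = 1).
At 38.8°: h = 0.8860, k = 1.129; principal scales a = 1.129, b = 0.8860.
sin(ω/2) = (a − b)/(a + b) = 0.2427/2.015 = 0.1205, so ω = 2 arcsin(0.1205) ≈ 13.8°.

13.8°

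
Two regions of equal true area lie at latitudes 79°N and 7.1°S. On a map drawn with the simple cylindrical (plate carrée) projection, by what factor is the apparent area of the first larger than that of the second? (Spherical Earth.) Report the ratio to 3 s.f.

For the equirectangular projection with φ₀ = 0 (plate carrée), h = 1 along meridians and k = sec φ along parallels.
Areal scale at 79°: h·k = 1.000 × 5.241 = 5.241.
Areal scale at 7.1°: h·k = 1.000 × 1.008 = 1.008.
Ratio = 5.241/1.008 ≈ 5.20.

5.20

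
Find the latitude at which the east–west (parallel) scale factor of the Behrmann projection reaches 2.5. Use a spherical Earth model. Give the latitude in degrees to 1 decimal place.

69.7°

Behrmann is a cylindrical equal-area projection with standard parallels at ±30°. For cylindrical equal-area with standard parallel φ₀, h = cos φ / cos φ₀ and k = cos φ₀ / cos φ, so h·k = 1.
k = cos φ₀ / cos φ = 2.5  ⇒  cos φ = cos 30° / 2.5 = 0.3464.
φ = arccos(0.3464) ≈ 69.7°.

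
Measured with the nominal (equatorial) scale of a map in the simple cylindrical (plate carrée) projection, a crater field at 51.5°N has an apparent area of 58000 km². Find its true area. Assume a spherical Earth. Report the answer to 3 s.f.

36100 km²

For the equirectangular projection with φ₀ = 0 (plate carrée), h = 1 along meridians and k = sec φ along parallels.
Areal scale = h·k = 1 × sec φ; at 51.5°, h = 1.000, k = 1.606, so h·k = 1.606.
True area = apparent / (areal scale) = 58000 / 1.606 ≈ 36100 km².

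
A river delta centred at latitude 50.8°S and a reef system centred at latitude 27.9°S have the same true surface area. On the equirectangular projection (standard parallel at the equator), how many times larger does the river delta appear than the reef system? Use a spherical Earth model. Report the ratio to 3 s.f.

For the equirectangular projection with φ₀ = 0 (plate carrée), h = 1 along meridians and k = sec φ along parallels.
Areal scale at 50.8°: h·k = 1.000 × 1.582 = 1.582.
Areal scale at 27.9°: h·k = 1.000 × 1.132 = 1.132.
Ratio = 1.582/1.132 ≈ 1.40.

1.40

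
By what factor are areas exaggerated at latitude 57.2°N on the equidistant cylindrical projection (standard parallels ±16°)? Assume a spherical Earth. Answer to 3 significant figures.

With standard parallel φ₀ = 16°, the equirectangular projection gives x = Rλ cos φ₀, y = Rφ, so h = 1 and k = cos 16° / cos φ.
Areal scale = h·k = 1 × cos φ₀ / cos φ; at 57.2°, h = 1.000, k = 1.775, so h·k = 1.775.

1.77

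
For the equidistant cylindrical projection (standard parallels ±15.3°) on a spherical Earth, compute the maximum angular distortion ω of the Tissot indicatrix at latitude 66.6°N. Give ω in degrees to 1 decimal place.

49.3°

In the equirectangular projection with standard parallel φ₀ = 15.3° (x = Rλ cos φ₀, y = Rφ), meridians are true-scale (h = 1) and the parallel scale is k = cos φ₀ / cos φ.
At 66.6°: h = 1.000, k = 2.429; principal scales a = 2.429, b = 1.000.
sin(ω/2) = (a − b)/(a + b) = 1.429/3.429 = 0.4167, so ω = 2 arcsin(0.4167) ≈ 49.3°.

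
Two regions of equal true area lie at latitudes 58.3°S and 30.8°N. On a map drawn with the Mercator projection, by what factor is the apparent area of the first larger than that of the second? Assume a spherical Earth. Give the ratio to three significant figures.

Mercator areal scale is sec²φ.
At 58.3°: sec²(58.3°) = 1/0.5255² = 3.622.
At 30.8°: sec²(30.8°) = 1/0.8590² = 1.355.
Ratio = 3.622/1.355 = cos²(30.8°)/cos²(58.3°) ≈ 2.67.

2.67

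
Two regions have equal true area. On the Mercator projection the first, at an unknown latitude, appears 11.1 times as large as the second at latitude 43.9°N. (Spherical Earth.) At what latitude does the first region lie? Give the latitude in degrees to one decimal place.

For equal true areas on Mercator, apparent areas scale as sec²φ, so the ratio is cos²φ₂ / cos²φ₁.
cos²φ₂ / cos²φ₁ = 11.1  ⇒  cos φ₁ = cos 43.9° / √11.1 = 0.7206/3.332 = 0.2163.
φ₁ = arccos(0.2163) ≈ 77.5°.

77.5°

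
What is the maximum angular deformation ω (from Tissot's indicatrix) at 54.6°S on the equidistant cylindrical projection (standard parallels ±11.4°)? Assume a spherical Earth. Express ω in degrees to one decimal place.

With standard parallel φ₀ = 11.4°, the equirectangular projection gives x = Rλ cos φ₀, y = Rφ, so h = 1 and k = cos 11.4° / cos φ.
At 54.6°: h = 1.000, k = 1.692; principal scales a = 1.692, b = 1.000.
sin(ω/2) = (a − b)/(a + b) = 0.6922/2.692 = 0.2571, so ω = 2 arcsin(0.2571) ≈ 29.8°.

29.8°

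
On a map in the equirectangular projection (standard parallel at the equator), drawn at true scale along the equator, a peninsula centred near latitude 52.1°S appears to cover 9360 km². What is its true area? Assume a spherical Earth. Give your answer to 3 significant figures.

In the plate carrée (x = Rλ, y = Rφ), meridians are true-scale (h = 1) and parallels are stretched by k = sec φ.
Areal scale = h·k = 1 × sec φ; at 52.1°, h = 1.000, k = 1.628, so h·k = 1.628.
True area = apparent / (areal scale) = 9360 / 1.628 ≈ 5750 km².

5750 km²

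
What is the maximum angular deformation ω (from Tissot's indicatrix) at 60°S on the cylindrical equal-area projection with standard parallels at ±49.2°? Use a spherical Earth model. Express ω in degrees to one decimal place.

30.3°

For cylindrical equal-area with standard parallel φ₀, h = cos φ / cos φ₀ and k = cos φ₀ / cos φ, so h·k = 1.
At 60°: h = 0.7652, k = 1.307; principal scales a = 1.307, b = 0.7652.
sin(ω/2) = (a − b)/(a + b) = 0.5416/2.072 = 0.2614, so ω = 2 arcsin(0.2614) ≈ 30.3°.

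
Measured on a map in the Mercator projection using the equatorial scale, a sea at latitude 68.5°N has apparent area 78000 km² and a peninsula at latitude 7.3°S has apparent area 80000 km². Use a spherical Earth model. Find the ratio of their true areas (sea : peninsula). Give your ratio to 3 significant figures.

0.133

Since Mercator area scale is 1/cos²φ, the true area equals the apparent area multiplied by cos²φ.
True area of sea: 78000 × cos²(68.5°) = 78000 × 0.1343 = 10480 km².
True area of peninsula: 80000 × cos²(7.3°) = 80000 × 0.9839 = 78710 km².
Ratio = 10480 / 78710 ≈ 0.133.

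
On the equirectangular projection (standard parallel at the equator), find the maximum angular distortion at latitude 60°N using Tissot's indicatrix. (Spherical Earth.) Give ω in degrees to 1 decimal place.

For the equirectangular projection with φ₀ = 0 (plate carrée), h = 1 along meridians and k = sec φ along parallels.
At 60°: h = 1.000, k = 2.000; principal scales a = 2.000, b = 1.000.
sin(ω/2) = (a − b)/(a + b) = 1.0000/3.000 = 0.3333, so ω = 2 arcsin(0.3333) ≈ 38.9°.

38.9°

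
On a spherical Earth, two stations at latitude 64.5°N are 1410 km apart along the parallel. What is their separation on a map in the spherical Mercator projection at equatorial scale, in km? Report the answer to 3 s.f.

For Mercator, h = k = sec φ (a conformal cylindrical projection has a single point scale, 1/cos φ).
Along the parallel, k = sec 64.5° = 1/0.4305 = 2.323.
Map distance = 1410 × 2.323 ≈ 3280 km.

3280 km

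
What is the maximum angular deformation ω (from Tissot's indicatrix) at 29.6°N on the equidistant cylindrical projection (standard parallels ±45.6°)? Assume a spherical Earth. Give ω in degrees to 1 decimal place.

12.4°

In the equirectangular projection with standard parallel φ₀ = 45.6° (x = Rλ cos φ₀, y = Rφ), meridians are true-scale (h = 1) and the parallel scale is k = cos φ₀ / cos φ.
At 29.6°: h = 1.000, k = 0.8047; principal scales a = 1.000, b = 0.8047.
sin(ω/2) = (a − b)/(a + b) = 0.1953/1.805 = 0.1082, so ω = 2 arcsin(0.1082) ≈ 12.4°.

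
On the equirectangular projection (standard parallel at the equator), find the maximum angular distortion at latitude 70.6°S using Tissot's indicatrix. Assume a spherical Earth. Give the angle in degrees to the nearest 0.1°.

Plate carrée maps x = Rλ, y = Rφ. The meridian scale is h = 1 and the parallel scale is k = 1/cos φ = sec φ.
At 70.6°: h = 1.000, k = 3.011; principal scales a = 3.011, b = 1.000.
sin(ω/2) = (a − b)/(a + b) = 2.011/4.011 = 0.5013, so ω = 2 arcsin(0.5013) ≈ 60.2°.

60.2°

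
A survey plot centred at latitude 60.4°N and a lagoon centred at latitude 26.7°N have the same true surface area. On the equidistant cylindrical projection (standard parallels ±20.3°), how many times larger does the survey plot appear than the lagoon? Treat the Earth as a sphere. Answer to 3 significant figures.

The equidistant cylindrical projection with φ₀ = 20.3° has h = 1 (meridians true) and k = cos φ₀ / cos φ along parallels.
Areal scale at 60.4°: h·k = 1.000 × 1.899 = 1.899.
Areal scale at 26.7°: h·k = 1.000 × 1.050 = 1.050.
Ratio = 1.899/1.050 ≈ 1.81.

1.81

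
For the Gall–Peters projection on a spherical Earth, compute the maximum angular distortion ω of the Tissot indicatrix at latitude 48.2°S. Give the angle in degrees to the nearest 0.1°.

Gall–Peters is a cylindrical equal-area projection with standard parallels at ±45°. Cylindrical equal-area (φ₀ = 45°): h = cos φ / cos 45° along meridians, k = cos 45° / cos φ along parallels; h·k = 1.
At 48.2°: h = 0.9426, k = 1.061; principal scales a = 1.061, b = 0.9426.
sin(ω/2) = (a − b)/(a + b) = 0.1183/2.003 = 0.05902, so ω = 2 arcsin(0.05902) ≈ 6.8°.

6.8°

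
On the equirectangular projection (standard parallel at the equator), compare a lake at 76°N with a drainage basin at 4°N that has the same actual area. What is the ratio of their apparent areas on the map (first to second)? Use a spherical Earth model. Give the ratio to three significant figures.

In the plate carrée (x = Rλ, y = Rφ), meridians are true-scale (h = 1) and parallels are stretched by k = sec φ.
Areal scale at 76°: h·k = 1.000 × 4.134 = 4.134.
Areal scale at 4°: h·k = 1.000 × 1.002 = 1.002.
Ratio = 4.134/1.002 ≈ 4.12.

4.12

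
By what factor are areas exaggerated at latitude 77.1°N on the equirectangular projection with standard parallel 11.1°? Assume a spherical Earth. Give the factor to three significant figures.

4.40

The equidistant cylindrical projection with φ₀ = 11.1° has h = 1 (meridians true) and k = cos φ₀ / cos φ along parallels.
Areal scale = h·k = 1 × cos φ₀ / cos φ; at 77.1°, h = 1.000, k = 4.395, so h·k = 4.395.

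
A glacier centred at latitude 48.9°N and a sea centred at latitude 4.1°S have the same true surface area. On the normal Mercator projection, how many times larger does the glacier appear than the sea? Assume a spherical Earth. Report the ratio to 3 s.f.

Mercator is conformal with k = sec φ, so areal scale = k² = sec²φ.
At 48.9°: sec²(48.9°) = 1/0.6574² = 2.314.
At 4.1°: sec²(4.1°) = 1/0.9974² = 1.005.
Ratio = 2.314/1.005 = cos²(4.1°)/cos²(48.9°) ≈ 2.30.

2.30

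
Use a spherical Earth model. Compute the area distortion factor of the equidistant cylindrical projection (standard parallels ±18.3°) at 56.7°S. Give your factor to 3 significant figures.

In the equirectangular projection with standard parallel φ₀ = 18.3° (x = Rλ cos φ₀, y = Rφ), meridians are true-scale (h = 1) and the parallel scale is k = cos φ₀ / cos φ.
Areal scale = h·k = 1 × cos φ₀ / cos φ; at 56.7°, h = 1.000, k = 1.729, so h·k = 1.729.

1.73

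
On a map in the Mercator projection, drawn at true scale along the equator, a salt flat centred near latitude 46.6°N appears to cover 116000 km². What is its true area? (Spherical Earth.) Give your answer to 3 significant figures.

54800 km²

Mercator is conformal, so the point scale is isotropic: h = k = sec φ = 1/cos φ.
Areal scale = k² = sec²φ = 1/cos²(46.6°) = 1/0.6871² = 2.118.
True area = apparent / (areal scale) = 116000 / 2.118 ≈ 54800 km².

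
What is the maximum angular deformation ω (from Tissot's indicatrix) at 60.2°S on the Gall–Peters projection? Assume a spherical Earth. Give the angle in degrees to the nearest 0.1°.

39.6°

The Gall–Peters projection is cylindrical equal-area with φ₀ = 45°. For cylindrical equal-area with standard parallel φ₀, h = cos φ / cos φ₀ and k = cos φ₀ / cos φ, so h·k = 1.
At 60.2°: h = 0.7028, k = 1.423; principal scales a = 1.423, b = 0.7028.
sin(ω/2) = (a − b)/(a + b) = 0.7200/2.126 = 0.3387, so ω = 2 arcsin(0.3387) ≈ 39.6°.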